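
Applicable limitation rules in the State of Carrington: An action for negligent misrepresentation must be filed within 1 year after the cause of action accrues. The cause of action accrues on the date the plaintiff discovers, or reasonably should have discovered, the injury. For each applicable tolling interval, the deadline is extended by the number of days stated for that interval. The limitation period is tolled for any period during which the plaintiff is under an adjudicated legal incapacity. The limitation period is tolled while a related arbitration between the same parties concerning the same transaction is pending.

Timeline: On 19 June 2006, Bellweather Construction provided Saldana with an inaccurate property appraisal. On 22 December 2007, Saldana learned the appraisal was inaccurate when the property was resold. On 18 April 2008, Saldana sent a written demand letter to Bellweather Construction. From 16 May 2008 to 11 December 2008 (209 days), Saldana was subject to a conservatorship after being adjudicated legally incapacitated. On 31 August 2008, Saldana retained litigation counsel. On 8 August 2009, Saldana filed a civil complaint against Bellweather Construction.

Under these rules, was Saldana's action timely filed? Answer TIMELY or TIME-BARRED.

The claim did not accrue until Saldana discovered the injury on 22 December 2007; the 19 June 2006 act date does not start the clock under the stated rule.
The untolled deadline — 1 year after 22 December 2007 — is 22 December 2008.
Because the plaintiff's legal incapacity ran from 16 May 2008 to 11 December 2008, the deadline is extended by 209 days to 19 July 2009.
Nothing else in the chronology tolls or restarts the period.
Saldana filed on 8 August 2009, after the 19 July 2009 deadline, so the action is time-barred.

TIME-BARRED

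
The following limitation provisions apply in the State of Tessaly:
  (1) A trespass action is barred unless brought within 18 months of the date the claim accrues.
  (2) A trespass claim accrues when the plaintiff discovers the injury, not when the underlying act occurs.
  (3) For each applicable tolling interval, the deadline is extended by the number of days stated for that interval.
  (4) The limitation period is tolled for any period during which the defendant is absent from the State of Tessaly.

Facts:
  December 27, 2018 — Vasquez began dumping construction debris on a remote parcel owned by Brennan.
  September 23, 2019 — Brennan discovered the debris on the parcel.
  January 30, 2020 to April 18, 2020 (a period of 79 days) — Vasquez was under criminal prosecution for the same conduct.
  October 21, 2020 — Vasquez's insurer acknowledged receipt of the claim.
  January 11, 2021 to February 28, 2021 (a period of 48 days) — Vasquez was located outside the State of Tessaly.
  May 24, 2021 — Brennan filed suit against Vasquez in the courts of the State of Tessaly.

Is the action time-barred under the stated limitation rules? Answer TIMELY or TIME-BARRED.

TIME-BARRED

Under the discovery rule, the claim accrued on September 23, 2019, when Brennan discovered the injury — not on the December 27, 2018 date of the underlying act.
18 months from September 23, 2019 is March 23, 2021.
Because the defendant's absence from the jurisdiction ran from January 11, 2021 to February 28, 2021, the deadline is extended by 48 days to May 10, 2021.
Although a criminal prosecution ran from January 30, 2020 to April 18, 2020, the stated rules do not make that a tolling event, so it is disregarded.
Nothing else in the chronology tolls or restarts the period.
The May 24, 2021 filing falls after the May 10, 2021 deadline; the claim is time-barred.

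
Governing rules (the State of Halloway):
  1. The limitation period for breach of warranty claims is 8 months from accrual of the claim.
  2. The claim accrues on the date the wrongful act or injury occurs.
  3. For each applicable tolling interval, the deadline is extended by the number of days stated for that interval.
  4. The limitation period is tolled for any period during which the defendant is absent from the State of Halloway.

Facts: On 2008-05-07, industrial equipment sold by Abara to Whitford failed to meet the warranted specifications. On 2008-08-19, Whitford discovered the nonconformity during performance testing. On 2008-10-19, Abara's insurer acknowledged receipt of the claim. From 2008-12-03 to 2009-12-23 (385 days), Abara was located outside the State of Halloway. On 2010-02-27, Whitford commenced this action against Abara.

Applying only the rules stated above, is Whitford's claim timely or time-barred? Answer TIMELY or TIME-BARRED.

TIME-BARRED

The claim accrued on 2008-05-07, when the wrongful act occurred; under the stated occurrence rule the 2008-08-19 discovery does not delay accrual.
8 months from 2008-05-07 is 2009-01-07.
The defendant's absence from the jurisdiction from 2008-12-03 to 2009-12-23 tolled the period for 385 days, extending the deadline to 2010-01-27.
The other events in the timeline have no effect on the limitation period under the stated rules.
Whitford filed on 2010-02-27, after the 2010-01-27 deadline, so the action is time-barred.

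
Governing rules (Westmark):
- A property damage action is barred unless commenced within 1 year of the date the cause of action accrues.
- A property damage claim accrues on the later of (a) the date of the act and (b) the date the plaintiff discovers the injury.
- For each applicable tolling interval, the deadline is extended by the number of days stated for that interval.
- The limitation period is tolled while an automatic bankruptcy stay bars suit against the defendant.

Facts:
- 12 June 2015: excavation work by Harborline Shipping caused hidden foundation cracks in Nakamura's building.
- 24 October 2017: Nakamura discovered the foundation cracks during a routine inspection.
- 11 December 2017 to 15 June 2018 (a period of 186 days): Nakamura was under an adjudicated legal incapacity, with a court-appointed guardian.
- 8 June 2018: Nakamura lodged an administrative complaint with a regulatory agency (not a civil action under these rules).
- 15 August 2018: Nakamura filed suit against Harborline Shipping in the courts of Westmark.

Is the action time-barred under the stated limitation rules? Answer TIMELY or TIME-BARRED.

Taking the later of the act (12 June 2015) and discovery (24 October 2017), the claim accrued on 24 October 2017.
Adding the 1 year base period to 24 October 2017 gives a deadline of 24 October 2018, before any tolling.
Although the plaintiff's incapacity ran from 11 December 2017 to 15 June 2018, the stated rules do not make that a tolling event, so it is disregarded.
None of the other events listed affects the running of the period under the stated rules.
The 15 August 2018 filing precedes the 24 October 2018 deadline; the claim is timely.

TIMELY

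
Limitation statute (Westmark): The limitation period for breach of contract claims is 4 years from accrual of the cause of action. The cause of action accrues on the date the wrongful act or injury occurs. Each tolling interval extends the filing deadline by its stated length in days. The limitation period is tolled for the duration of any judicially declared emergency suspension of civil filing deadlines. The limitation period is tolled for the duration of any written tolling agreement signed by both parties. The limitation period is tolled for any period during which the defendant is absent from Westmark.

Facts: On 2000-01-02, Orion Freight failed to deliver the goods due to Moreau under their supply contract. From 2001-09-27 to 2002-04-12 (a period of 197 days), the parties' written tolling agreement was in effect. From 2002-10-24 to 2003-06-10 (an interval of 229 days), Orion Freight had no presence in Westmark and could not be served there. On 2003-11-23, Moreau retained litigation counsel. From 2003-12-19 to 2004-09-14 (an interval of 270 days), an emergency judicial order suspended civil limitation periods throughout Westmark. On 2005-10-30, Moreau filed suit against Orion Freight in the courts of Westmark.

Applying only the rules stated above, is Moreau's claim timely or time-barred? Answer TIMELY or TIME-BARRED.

The limitation period began to run on 2000-01-02.
4 years from 2000-01-02 is 2004-01-02.
The period was tolled for 197 days by the written tolling agreement (2001-09-27 to 2002-04-12), pushing the deadline to 2004-07-17.
The defendant's absence from the jurisdiction from 2002-10-24 to 2003-06-10 tolled the period for 229 days, extending the deadline to 2005-03-03.
Because the emergency suspension of filing deadlines ran from 2003-12-19 to 2004-09-14, the deadline is extended by 270 days to 2005-11-28.
None of the other events listed affects the running of the period under the stated rules.
Moreau filed on 2005-10-30, before the 2005-11-28 deadline, so the action is timely.

TIMELY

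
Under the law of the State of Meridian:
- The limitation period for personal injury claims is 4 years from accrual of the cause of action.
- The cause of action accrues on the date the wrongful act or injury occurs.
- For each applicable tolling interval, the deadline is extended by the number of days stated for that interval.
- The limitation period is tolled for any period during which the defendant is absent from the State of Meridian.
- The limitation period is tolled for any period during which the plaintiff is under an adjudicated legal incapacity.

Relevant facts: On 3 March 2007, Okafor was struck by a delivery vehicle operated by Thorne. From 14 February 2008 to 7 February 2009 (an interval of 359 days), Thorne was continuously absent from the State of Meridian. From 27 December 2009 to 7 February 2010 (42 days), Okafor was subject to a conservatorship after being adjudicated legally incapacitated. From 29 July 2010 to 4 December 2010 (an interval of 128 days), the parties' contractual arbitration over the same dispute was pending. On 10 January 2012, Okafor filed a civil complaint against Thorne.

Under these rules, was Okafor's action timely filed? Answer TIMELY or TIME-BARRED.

TIMELY

The claim accrued on 3 March 2007, when the wrongful act occurred.
Adding the 4 years base period to 3 March 2007 gives a deadline of 3 March 2011, before any tolling.
The defendant's absence from the jurisdiction from 14 February 2008 to 7 February 2009 tolled the period for 359 days, extending the deadline to 25 February 2012.
The period was tolled for 42 days by the plaintiff's legal incapacity (27 December 2009 to 7 February 2010), pushing the deadline to 7 April 2012.
Although a pending arbitration ran from 29 July 2010 to 4 December 2010, the stated rules do not make that a tolling event, so it is disregarded.
The 10 January 2012 filing precedes the 7 April 2012 deadline; the claim is timely.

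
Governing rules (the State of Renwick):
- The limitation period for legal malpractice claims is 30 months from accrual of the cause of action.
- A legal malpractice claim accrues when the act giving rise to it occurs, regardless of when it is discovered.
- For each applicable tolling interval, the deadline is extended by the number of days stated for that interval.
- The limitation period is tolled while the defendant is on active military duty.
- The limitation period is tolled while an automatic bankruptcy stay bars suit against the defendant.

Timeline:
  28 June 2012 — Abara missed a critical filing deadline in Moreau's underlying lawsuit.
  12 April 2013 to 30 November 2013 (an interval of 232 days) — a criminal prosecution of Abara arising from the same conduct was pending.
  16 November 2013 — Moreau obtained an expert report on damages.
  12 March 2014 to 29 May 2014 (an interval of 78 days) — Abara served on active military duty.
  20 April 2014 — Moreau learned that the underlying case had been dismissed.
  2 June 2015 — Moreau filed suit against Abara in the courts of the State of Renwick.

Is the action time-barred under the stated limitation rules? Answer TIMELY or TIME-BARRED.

TIME-BARRED

The claim accrued on 28 June 2012, when the wrongful act occurred; under the stated occurrence rule the 20 April 2014 discovery does not delay accrual.
Adding the 30 months base period to 28 June 2012 gives a deadline of 28 December 2014, before any tolling.
The defendant's active military service from 12 March 2014 to 29 May 2014 tolled the period for 78 days, extending the deadline to 16 March 2015.
The pending criminal prosecution from 12 April 2013 to 30 November 2013 does not toll the period, because no stated rule makes a criminal prosecution a tolling event.
Nothing else in the chronology tolls or restarts the period.
The 2 June 2015 filing falls after the 16 March 2015 deadline; the claim is time-barred.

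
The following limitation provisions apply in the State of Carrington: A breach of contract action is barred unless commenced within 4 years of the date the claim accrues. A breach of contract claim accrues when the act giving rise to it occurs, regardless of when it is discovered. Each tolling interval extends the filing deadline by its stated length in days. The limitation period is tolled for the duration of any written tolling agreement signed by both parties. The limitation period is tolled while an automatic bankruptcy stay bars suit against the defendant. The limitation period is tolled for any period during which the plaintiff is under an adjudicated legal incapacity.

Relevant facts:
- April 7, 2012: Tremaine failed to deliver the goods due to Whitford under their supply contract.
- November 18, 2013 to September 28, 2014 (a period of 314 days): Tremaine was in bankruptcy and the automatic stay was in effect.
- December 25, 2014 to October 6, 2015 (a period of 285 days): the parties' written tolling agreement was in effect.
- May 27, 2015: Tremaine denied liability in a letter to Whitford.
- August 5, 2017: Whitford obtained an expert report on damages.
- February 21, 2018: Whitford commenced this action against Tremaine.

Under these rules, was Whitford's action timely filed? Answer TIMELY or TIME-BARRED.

The claim accrued on April 7, 2012, when the wrongful act occurred.
The untolled deadline — 4 years after April 7, 2012 — is April 7, 2016.
The automatic bankruptcy stay from November 18, 2013 to September 28, 2014 tolled the period for 314 days, extending the deadline to February 15, 2017.
The period was tolled for 285 days by the written tolling agreement (December 25, 2014 to October 6, 2015), pushing the deadline to November 27, 2017.
Nothing else in the chronology tolls or restarts the period.
Filing on February 21, 2018 missed the November 27, 2017 deadline — the action is time-barred.

TIME-BARRED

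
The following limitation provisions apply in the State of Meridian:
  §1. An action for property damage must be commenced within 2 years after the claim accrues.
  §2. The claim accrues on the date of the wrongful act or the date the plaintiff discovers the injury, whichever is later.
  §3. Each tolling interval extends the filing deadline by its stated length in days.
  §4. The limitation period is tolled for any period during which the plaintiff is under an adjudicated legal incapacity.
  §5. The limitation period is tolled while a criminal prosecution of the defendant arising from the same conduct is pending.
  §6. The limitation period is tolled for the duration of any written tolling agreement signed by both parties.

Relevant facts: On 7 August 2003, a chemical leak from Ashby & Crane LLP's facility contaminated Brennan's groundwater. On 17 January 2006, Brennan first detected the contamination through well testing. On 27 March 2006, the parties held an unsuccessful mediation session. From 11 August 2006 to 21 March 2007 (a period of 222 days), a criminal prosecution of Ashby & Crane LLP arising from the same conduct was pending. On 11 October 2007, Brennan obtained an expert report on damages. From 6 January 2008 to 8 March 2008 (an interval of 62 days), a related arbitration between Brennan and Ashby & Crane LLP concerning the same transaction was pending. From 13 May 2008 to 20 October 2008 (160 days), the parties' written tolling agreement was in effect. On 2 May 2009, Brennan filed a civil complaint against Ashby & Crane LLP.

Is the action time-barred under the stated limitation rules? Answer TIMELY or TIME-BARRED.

Taking the later of the act (7 August 2003) and discovery (17 January 2006), the claim accrued on 17 January 2006.
Adding the 2 years base period to 17 January 2006 gives a deadline of 17 January 2008, before any tolling.
The pending criminal prosecution from 11 August 2006 to 21 March 2007 tolled the period for 222 days, extending the deadline to 26 August 2008.
The written tolling agreement from 13 May 2008 to 20 October 2008 tolled the period for 160 days, extending the deadline to 2 February 2009.
The pending related arbitration from 6 January 2008 to 8 March 2008 does not toll the period, because no stated rule makes a pending arbitration a tolling event.
None of the other events listed affects the running of the period under the stated rules.
Filing on 2 May 2009 missed the 2 February 2009 deadline — the action is time-barred.

TIME-BARRED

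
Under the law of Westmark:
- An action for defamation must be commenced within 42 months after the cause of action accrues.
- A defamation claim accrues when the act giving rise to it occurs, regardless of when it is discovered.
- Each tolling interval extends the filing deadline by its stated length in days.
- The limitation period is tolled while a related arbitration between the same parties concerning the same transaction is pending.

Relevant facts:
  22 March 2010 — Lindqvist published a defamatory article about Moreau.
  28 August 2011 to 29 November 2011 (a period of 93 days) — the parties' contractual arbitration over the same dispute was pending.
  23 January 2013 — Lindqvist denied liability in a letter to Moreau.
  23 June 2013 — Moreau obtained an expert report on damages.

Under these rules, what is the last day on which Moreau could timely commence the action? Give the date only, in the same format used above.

The limitation period began to run on 22 March 2010.
The untolled deadline — 42 months after 22 March 2010 — is 22 September 2013.
The pending related arbitration from 28 August 2011 to 29 November 2011 tolled the period for 93 days, extending the deadline to 24 December 2013.
None of the other events listed affects the running of the period under the stated rules.

24 December 2013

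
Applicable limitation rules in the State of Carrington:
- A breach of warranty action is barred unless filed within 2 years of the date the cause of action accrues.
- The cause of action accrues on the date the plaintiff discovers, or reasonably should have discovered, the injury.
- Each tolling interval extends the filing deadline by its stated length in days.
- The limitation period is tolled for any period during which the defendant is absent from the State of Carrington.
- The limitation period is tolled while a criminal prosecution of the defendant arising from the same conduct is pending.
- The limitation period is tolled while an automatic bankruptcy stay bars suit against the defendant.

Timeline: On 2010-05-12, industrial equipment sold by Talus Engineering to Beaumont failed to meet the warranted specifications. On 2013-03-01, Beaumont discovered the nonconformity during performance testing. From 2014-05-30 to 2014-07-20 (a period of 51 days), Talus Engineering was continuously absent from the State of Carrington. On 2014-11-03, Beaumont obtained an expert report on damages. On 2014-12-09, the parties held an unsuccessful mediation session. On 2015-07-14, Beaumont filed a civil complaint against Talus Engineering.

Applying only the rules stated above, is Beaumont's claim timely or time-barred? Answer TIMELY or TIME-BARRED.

The claim did not accrue until Beaumont discovered the injury on 2013-03-01; the 2010-05-12 act date does not start the clock under the stated rule.
2 years from 2013-03-01 is 2015-03-01.
The period was tolled for 51 days by the defendant's absence from the jurisdiction (2014-05-30 to 2014-07-20), pushing the deadline to 2015-04-21.
The other events in the timeline have no effect on the limitation period under the stated rules.
Filing on 2015-07-14 missed the 2015-04-21 deadline — the action is time-barred.

TIME-BARRED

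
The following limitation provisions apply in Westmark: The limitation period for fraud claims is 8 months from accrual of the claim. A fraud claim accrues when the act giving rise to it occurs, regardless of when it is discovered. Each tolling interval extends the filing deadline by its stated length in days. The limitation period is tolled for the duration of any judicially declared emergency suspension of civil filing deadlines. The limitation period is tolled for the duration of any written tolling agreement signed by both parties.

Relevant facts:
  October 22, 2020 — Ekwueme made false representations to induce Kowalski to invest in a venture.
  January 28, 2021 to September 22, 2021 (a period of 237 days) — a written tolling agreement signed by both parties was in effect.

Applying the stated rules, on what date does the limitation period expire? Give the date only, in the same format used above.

February 14, 2022

The limitation period began to run on October 22, 2020.
8 months from October 22, 2020 is June 22, 2021.
Because the written tolling agreement ran from January 28, 2021 to September 22, 2021, the deadline is extended by 237 days to February 14, 2022.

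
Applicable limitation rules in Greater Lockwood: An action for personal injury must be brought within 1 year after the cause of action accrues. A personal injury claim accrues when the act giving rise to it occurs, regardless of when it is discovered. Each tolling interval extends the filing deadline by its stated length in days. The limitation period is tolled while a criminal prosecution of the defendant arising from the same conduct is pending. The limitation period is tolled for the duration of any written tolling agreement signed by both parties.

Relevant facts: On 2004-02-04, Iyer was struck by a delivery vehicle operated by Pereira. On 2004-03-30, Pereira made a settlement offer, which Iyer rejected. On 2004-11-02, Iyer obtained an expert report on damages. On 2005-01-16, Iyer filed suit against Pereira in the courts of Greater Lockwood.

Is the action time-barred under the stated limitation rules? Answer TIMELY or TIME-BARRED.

The limitation period began to run on 2004-02-04.
The untolled deadline — 1 year after 2004-02-04 — is 2005-02-04.
The other events in the timeline have no effect on the limitation period under the stated rules.
Iyer filed on 2005-01-16, before the 2005-02-04 deadline, so the action is timely.

TIMELY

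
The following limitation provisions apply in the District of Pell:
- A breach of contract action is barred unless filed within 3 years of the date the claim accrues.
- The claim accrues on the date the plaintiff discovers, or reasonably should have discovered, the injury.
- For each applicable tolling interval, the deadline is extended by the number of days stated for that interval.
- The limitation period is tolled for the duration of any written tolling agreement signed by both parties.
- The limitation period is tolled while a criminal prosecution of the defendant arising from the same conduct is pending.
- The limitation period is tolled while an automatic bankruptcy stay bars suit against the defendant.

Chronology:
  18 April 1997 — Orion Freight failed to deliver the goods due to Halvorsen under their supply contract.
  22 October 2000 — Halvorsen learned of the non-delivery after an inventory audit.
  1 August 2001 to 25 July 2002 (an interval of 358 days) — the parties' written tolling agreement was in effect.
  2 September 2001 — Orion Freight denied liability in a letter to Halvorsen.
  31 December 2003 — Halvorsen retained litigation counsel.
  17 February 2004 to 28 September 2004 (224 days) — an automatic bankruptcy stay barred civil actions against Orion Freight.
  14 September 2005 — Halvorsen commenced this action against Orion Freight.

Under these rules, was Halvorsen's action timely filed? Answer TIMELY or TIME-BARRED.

Accrual is tied to discovery, so the period began on 22 October 2000 rather than on 18 April 1997 when the act occurred.
Adding the 3 years base period to 22 October 2000 gives a deadline of 22 October 2003, before any tolling.
Because the written tolling agreement ran from 1 August 2001 to 25 July 2002, the deadline is extended by 358 days to 14 October 2004.
Because the automatic bankruptcy stay ran from 17 February 2004 to 28 September 2004, the deadline is extended by 224 days to 26 May 2005.
None of the other events listed affects the running of the period under the stated rules.
Halvorsen filed on 14 September 2005, after the 26 May 2005 deadline, so the action is time-barred.

TIME-BARRED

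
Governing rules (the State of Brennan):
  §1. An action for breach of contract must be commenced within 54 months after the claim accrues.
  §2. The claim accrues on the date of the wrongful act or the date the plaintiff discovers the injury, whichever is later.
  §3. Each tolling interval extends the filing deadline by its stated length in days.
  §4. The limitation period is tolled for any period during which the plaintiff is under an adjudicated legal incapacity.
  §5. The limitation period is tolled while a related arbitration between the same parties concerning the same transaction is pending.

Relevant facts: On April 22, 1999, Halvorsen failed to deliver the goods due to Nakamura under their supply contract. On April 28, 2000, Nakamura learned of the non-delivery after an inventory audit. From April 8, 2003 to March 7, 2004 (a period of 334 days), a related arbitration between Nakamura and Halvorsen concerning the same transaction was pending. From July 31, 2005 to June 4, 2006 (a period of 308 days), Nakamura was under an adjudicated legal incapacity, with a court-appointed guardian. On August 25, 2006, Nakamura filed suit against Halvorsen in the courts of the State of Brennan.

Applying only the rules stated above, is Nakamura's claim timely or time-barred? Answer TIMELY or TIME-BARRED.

Because discovery on April 28, 2000 post-dates the April 22, 1999 act, accrual under the later-of rule falls on April 28, 2000.
Adding the 54 months base period to April 28, 2000 gives a deadline of October 28, 2004, before any tolling.
Because the pending related arbitration ran from April 8, 2003 to March 7, 2004, the deadline is extended by 334 days to September 27, 2005.
Because the plaintiff's legal incapacity ran from July 31, 2005 to June 4, 2006, the deadline is extended by 308 days to August 1, 2006.
Nakamura filed on August 25, 2006, after the August 1, 2006 deadline, so the action is time-barred.

TIME-BARRED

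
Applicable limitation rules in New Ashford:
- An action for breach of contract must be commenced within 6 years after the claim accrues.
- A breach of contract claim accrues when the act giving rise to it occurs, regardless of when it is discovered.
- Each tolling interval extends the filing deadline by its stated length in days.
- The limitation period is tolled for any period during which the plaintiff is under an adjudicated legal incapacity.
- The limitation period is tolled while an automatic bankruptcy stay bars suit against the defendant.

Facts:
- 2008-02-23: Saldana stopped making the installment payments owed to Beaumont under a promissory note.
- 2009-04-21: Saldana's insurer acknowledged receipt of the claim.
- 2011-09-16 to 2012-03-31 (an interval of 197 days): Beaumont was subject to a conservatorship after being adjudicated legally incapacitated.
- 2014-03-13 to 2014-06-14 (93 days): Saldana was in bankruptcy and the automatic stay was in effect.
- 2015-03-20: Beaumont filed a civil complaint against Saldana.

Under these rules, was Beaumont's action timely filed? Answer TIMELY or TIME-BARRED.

TIME-BARRED

The claim accrued on 2008-02-23, when the wrongful act occurred.
Adding the 6 years base period to 2008-02-23 gives a deadline of 2014-02-23, before any tolling.
Because the plaintiff's legal incapacity ran from 2011-09-16 to 2012-03-31, the deadline is extended by 197 days to 2014-09-08.
The automatic bankruptcy stay from 2014-03-13 to 2014-06-14 tolled the period for 93 days, extending the deadline to 2014-12-10.
Nothing else in the chronology tolls or restarts the period.
Beaumont filed on 2015-03-20, after the 2014-12-10 deadline, so the action is time-barred.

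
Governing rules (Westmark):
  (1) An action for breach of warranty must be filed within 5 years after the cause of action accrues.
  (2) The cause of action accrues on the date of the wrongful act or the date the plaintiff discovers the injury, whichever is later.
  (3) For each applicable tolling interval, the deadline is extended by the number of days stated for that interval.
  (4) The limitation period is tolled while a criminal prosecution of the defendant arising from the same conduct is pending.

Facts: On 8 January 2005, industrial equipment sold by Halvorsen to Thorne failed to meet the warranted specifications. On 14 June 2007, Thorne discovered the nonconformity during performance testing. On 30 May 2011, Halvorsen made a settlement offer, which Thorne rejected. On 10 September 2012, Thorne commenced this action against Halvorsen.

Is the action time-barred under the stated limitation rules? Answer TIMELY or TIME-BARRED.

Because discovery on 14 June 2007 post-dates the 8 January 2005 act, accrual under the later-of rule falls on 14 June 2007.
The untolled deadline — 5 years after 14 June 2007 — is 14 June 2012.
Nothing else in the chronology tolls or restarts the period.
The 10 September 2012 filing falls after the 14 June 2012 deadline; the claim is time-barred.

TIME-BARRED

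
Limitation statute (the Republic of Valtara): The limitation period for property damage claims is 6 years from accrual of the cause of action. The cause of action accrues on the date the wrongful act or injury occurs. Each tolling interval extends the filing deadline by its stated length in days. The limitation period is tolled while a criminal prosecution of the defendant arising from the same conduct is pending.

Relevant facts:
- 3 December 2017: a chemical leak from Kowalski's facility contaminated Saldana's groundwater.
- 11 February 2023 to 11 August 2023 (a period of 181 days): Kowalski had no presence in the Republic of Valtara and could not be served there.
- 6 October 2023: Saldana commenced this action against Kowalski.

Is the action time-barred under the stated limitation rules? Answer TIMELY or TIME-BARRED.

The cause of action accrued on 3 December 2017, the date of the act.
The untolled deadline — 6 years after 3 December 2017 — is 3 December 2023.
The defendant's absence from the jurisdiction from 11 February 2023 to 11 August 2023 does not toll the period, because no stated rule makes the defendant's absence a tolling event.
Saldana filed on 6 October 2023, before the 3 December 2023 deadline, so the action is timely.

TIMELY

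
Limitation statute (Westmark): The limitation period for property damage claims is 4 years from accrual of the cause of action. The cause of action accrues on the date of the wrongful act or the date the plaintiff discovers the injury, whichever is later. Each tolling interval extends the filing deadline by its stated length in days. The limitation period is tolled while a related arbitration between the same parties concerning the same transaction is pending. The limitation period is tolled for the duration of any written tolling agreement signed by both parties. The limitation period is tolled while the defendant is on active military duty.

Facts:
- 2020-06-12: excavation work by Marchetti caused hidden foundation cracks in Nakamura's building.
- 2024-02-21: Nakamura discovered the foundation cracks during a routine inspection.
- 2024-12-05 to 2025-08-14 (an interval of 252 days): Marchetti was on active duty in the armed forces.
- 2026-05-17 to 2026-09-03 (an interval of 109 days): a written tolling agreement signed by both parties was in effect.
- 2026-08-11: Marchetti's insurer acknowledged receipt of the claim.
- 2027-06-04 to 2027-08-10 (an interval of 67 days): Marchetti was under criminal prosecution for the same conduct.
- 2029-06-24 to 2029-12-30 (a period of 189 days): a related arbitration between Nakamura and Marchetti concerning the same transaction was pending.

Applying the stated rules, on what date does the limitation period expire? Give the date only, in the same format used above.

Because discovery on 2024-02-21 post-dates the 2020-06-12 act, accrual under the later-of rule falls on 2024-02-21.
4 years from 2024-02-21 is 2028-02-21.
Because the defendant's active military service ran from 2024-12-05 to 2025-08-14, the deadline is extended by 252 days to 2028-10-30.
Because the written tolling agreement ran from 2026-05-17 to 2026-09-03, the deadline is extended by 109 days to 2029-02-16.
The pending related arbitration from 2029-06-24 to 2029-12-30 began after the period had already run on 2029-02-16, so it has no tolling effect.
No stated provision tolls the period for a criminal prosecution, so the interval from 2027-06-04 to 2027-08-10 has no effect on the deadline.
The other events in the timeline have no effect on the limitation period under the stated rules.

2029-02-16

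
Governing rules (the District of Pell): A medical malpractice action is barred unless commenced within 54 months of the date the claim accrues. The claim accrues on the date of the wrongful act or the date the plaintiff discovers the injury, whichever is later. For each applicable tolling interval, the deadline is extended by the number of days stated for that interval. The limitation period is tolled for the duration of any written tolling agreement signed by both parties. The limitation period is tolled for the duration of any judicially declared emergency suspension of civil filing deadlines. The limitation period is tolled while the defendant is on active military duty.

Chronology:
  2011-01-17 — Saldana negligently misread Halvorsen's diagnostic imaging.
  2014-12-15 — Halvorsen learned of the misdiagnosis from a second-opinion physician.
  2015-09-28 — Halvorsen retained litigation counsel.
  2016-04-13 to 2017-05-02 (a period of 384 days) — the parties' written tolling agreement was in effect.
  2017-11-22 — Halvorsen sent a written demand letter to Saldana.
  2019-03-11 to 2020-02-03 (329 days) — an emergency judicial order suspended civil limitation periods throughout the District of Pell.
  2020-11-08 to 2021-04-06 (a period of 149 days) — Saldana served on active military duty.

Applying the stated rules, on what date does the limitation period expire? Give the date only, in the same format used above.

2021-10-24

The claim accrued on 2014-12-15 — the later of the 2011-01-17 act and the 2014-12-15 discovery.
Adding the 54 months base period to 2014-12-15 gives a deadline of 2019-06-15, before any tolling.
The period was tolled for 384 days by the written tolling agreement (2016-04-13 to 2017-05-02), pushing the deadline to 2020-07-03.
The period was tolled for 329 days by the emergency suspension of filing deadlines (2019-03-11 to 2020-02-03), pushing the deadline to 2021-05-28.
Because the defendant's active military service ran from 2020-11-08 to 2021-04-06, the deadline is extended by 149 days to 2021-10-24.
The other events in the timeline have no effect on the limitation period under the stated rules.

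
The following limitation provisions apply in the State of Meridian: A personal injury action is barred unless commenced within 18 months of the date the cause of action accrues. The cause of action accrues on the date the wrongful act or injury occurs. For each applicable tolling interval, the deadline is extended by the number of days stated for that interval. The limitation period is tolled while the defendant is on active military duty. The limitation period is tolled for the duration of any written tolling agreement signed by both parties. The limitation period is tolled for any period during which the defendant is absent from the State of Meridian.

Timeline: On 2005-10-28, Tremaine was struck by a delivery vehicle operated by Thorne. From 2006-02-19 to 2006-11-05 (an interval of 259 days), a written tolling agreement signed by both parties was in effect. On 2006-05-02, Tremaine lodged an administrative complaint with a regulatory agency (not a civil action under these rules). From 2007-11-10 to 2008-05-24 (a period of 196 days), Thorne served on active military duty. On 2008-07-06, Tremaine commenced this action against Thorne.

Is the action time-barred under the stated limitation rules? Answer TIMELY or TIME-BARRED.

TIMELY

The limitation period began to run on 2005-10-28.
18 months from 2005-10-28 is 2007-04-28.
The written tolling agreement from 2006-02-19 to 2006-11-05 tolled the period for 259 days, extending the deadline to 2008-01-12.
The defendant's active military service from 2007-11-10 to 2008-05-24 tolled the period for 196 days, extending the deadline to 2008-07-26.
None of the other events listed affects the running of the period under the stated rules.
The 2008-07-06 filing precedes the 2008-07-26 deadline; the claim is timely.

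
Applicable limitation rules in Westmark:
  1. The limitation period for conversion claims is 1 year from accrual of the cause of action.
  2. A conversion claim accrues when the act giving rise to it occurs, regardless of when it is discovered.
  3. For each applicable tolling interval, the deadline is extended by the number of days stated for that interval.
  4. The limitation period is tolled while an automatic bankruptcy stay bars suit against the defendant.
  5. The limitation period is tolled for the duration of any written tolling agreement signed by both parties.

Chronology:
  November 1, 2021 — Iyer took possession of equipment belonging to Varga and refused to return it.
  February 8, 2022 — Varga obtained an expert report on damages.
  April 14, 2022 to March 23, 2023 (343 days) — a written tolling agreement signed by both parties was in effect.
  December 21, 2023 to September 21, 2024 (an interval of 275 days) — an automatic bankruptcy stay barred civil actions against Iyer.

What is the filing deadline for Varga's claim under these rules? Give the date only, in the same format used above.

The limitation period began to run on November 1, 2021.
The untolled deadline — 1 year after November 1, 2021 — is November 1, 2022.
Because the written tolling agreement ran from April 14, 2022 to March 23, 2023, the deadline is extended by 343 days to October 10, 2023.
By the time the automatic bankruptcy stay began on December 21, 2023, the limitation period had already expired on October 10, 2023; that interval cannot revive it.
Nothing else in the chronology tolls or restarts the period.

October 10, 2023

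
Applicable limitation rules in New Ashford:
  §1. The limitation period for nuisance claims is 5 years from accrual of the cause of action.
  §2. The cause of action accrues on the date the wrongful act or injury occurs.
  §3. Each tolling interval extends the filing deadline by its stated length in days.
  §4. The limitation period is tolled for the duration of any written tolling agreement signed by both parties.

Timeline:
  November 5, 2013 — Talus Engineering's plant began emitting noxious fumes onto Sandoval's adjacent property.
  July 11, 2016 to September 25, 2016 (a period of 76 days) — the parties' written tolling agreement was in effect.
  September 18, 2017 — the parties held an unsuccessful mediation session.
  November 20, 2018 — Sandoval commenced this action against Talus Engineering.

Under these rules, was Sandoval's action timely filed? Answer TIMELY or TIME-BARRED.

The claim accrued on November 5, 2013, when the wrongful act occurred.
The untolled deadline — 5 years after November 5, 2013 — is November 5, 2018.
Because the written tolling agreement ran from July 11, 2016 to September 25, 2016, the deadline is extended by 76 days to January 20, 2019.
Nothing else in the chronology tolls or restarts the period.
Filing on November 20, 2018 beat the January 20, 2019 deadline — the action is timely.

TIMELY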